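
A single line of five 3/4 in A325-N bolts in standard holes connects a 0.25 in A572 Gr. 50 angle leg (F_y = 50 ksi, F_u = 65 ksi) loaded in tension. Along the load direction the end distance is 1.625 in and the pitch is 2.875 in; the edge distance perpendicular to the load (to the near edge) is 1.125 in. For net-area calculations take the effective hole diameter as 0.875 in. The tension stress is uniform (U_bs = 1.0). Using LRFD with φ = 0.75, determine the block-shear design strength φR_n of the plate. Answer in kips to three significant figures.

75.6 kips

Shear plane L_v = 1.625 + 4·2.875 = 13.12 in; A_gv = 13.12 × 0.25 = 3.281 in².
A_nv = (13.12 − 4.5·0.875) × 0.25 = 2.297 in².
A_nt = (1.125 − 0.5·0.875) × 0.25 = 0.1719 in².
0.6 F_u A_nv = 89.58 kips; 0.6 F_y A_gv = 98.44 kips → shear rupture governs the shear term.
R_n = 89.58 + 1.0 × 65 × 0.1719 = 100.8 kips.
Design strength φR_n = 0.75 × 100.8 = 75.6 kips.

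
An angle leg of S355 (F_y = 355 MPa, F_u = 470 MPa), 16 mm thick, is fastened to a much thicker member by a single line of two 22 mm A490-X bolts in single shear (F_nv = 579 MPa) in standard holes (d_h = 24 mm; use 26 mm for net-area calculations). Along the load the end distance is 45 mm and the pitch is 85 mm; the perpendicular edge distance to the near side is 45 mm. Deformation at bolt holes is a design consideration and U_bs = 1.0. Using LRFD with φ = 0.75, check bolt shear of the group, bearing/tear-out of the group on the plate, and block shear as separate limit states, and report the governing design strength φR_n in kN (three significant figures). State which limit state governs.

330 kN (bolt shear governs)

Bolt shear: A_b = π·22²/4 = 380.1 mm²; R_n = 579 × 380.1 × 2 × 1 / 1000 = 440.2 kN → 0.75 × 440.2 = 330 kN.
Bearing: edge l_c = 33, r_n = 297.8 kN; interior l_c = 61, r_n = 397.1 kN; R_n = 297.8 + 1·397.1 = 694.8 kN → 521 kN.
Block shear: A_gv = 2080, A_nv = 1456, A_nt = 512 mm²; R_n = min(0.6F_uA_nv, 0.6F_yA_gv) + U_bs·F_u·A_nt = 651.2 kN → 488 kN.
Bolt shear governs: 330 kN.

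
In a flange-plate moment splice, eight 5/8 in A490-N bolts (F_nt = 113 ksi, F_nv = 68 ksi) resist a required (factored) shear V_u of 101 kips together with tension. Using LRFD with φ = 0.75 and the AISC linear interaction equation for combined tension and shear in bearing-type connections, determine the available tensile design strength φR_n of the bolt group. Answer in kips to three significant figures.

A_b = π·0.625²/4 = 0.3068 in²; f_rv = 101 / (8 × 0.3068) = 41.15 ksi.
F'_nt = 1.3 F_nt − (F_nt / φF_nv) f_rv = 1.3·113 − (113/(0.75·68))·41.15 = 55.72 ksi, capped at F_nt → F'_nt = 55.72 ksi.
R_n = F'_nt · A_b · n = 55.72 × 0.3068 × 8 = 136.8 kips.
Design strength φR_n = 0.75 × 136.8 = 103 kips.

103 kips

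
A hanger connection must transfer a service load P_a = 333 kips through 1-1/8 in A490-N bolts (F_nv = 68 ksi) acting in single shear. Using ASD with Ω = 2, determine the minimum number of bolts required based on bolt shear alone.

10 bolts

A_b = π·1.125²/4 = 0.994 in².
Per-bolt allowable strength R_n/Ω = 68 × 0.994 × 1 / 2 = 33.8 kips.
n ≥ 333 / 33.8 = 9.853 → use 10 bolts.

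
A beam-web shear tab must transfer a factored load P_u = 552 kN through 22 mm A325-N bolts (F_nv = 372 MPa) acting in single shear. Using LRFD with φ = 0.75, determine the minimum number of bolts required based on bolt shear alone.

A_b = π·22²/4 = 380.1 mm².
Per-bolt design strength φR_n = 0.75 × 372 × 380.1 × 1 / 1000 = 106.1 kN.
n ≥ 552 / 106.1 = 5.205 → use 6 bolts.

6 bolts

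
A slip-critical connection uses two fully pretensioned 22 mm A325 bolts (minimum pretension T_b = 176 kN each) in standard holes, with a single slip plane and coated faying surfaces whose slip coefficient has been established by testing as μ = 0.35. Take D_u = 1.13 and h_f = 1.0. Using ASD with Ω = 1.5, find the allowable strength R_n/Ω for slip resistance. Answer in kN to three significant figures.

92.8 kN

R_n = μ · D_u · h_f · T_b · n_s · n_b = 0.35 × 1.13 × 1.0 × 176 × 1 × 2 = 139.2 kN.
Allowable strength R_n/Ω = 139.2 / 1.5 = 92.8 kN.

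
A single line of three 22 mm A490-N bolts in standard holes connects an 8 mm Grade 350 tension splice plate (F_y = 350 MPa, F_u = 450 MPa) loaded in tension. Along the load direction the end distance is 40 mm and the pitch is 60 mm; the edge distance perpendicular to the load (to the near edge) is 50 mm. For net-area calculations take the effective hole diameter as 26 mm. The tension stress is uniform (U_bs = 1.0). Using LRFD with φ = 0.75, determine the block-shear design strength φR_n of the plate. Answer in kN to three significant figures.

254 kN

Shear plane L_v = 40 + 2·60 = 160 mm; A_gv = 160 × 8 = 1280 mm².
A_nv = (160 − 2.5·26) × 8 = 760 mm².
A_nt = (50 − 0.5·26) × 8 = 296 mm².
0.6 F_u A_nv = 205.2 kN; 0.6 F_y A_gv = 268.8 kN → shear rupture governs the shear term.
R_n = 205.2 + 1.0 × 450 × 296 / 1000 = 338.4 kN.
Design strength φR_n = 0.75 × 338.4 = 254 kN.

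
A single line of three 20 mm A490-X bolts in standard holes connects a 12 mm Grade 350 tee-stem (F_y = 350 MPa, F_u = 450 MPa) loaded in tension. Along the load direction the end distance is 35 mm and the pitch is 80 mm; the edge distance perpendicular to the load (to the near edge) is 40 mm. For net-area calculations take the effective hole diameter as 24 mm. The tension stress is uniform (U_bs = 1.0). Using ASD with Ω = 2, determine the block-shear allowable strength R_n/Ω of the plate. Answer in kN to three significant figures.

294 kN

Shear plane L_v = 35 + 2·80 = 195 mm; A_gv = 195 × 12 = 2340 mm².
A_nv = (195 − 2.5·24) × 12 = 1620 mm².
A_nt = (40 − 0.5·24) × 12 = 336 mm².
0.6 F_u A_nv = 437.4 kN; 0.6 F_y A_gv = 491.4 kN → shear rupture governs the shear term.
R_n = 437.4 + 1.0 × 450 × 336 / 1000 = 588.6 kN.
Allowable strength R_n/Ω = 588.6 / 2 = 294 kN.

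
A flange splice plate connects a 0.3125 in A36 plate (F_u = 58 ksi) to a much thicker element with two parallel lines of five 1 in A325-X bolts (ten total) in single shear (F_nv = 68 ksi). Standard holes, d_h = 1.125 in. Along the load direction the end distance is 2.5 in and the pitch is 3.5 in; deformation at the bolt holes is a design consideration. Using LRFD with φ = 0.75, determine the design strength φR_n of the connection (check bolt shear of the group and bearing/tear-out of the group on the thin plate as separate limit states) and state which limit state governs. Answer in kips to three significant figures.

Bolt shear: A_b = π·1²/4 = 0.7854 in²; R_n = 68 × 0.7854 × 10 × 1 = 534.1 kips → 0.75 × 534.1 = 401 kips.
Bearing (1.2 l_c t F_u ≤ 2.4 d t F_u): upper limit = 2.4·1·0.3125·58 = 43.5 kips.
  Edge l_c = 2.5 − 1.125/2 = 1.938 → r_n = 42.14 kips; interior l_c = 3.5 − 1.125 = 2.375 → r_n = 43.5 kips.
  R_n,bearing = 2·42.14 + 8·43.5 = 432.3 kips → 0.75 × 432.3 = 324 kips.
Bearing governs: 324 kips.

324 kips (bearing governs)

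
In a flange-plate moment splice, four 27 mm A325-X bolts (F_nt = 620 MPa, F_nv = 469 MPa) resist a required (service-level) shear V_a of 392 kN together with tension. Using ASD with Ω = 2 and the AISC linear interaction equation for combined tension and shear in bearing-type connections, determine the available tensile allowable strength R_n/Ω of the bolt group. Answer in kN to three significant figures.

405 kN

A_b = π·27²/4 = 572.6 mm²; f_rv = 392 × 1000 / (4 × 572.6) = 171.2 MPa.
F'_nt = 1.3 F_nt − (Ω F_nt / F_nv) f_rv = 1.3·620 − (2·620/469)·171.2 = 353.5 MPa, capped at F_nt → F'_nt = 353.5 MPa.
R_n = F'_nt · A_b · n = 353.5 × 572.6 × 4 / 1000 = 809.5 kN.
Allowable strength R_n/Ω = 809.5 / 2 = 405 kN.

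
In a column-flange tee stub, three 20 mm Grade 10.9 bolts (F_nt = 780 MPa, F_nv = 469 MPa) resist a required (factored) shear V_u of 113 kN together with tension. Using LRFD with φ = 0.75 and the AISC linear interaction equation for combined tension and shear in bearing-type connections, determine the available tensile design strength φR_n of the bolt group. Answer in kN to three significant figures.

529 kN

A_b = π·20²/4 = 314.2 mm²; f_rv = 113 × 1000 / (3 × 314.2) = 119.9 MPa.
F'_nt = 1.3 F_nt − (F_nt / φF_nv) f_rv = 1.3·780 − (780/(0.75·469))·119.9 = 748.1 MPa, capped at F_nt → F'_nt = 748.1 MPa.
R_n = F'_nt · A_b · n = 748.1 × 314.2 × 3 / 1000 = 705.1 kN.
Design strength φR_n = 0.75 × 705.1 = 529 kN.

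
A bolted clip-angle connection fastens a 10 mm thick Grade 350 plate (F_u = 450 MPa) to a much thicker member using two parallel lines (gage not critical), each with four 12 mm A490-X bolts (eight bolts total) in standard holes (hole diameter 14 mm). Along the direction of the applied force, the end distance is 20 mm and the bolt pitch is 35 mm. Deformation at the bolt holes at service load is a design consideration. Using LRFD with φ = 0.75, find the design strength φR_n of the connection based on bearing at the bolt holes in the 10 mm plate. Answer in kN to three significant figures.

Per bolt r_n = 1.2 l_c t F_u ≤ 2.4 d t F_u; upper limit = 2.4 × 12 × 10 × 450 / 1000 = 129.6 kN.
Edge bolt: l_c = 20 − 14/2 = 13 mm → 1.2 × 13 × 10 × 450 / 1000 = 70.2 → r_n = 70.2 kN.
Interior bolts: l_c = 35 − 14 = 21 mm → 1.2 × 21 × 10 × 450 / 1000 = 113.4 → r_n = 113.4 kN.
R_n = 2 × 70.2 + 6 × 113.4 = 820.8 kN.
Design strength φR_n = 0.75 × 820.8 = 616 kN.

616 kN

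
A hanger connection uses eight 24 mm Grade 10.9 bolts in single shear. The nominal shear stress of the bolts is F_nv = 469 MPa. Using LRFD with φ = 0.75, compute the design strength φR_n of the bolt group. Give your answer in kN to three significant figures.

A_b = π × 24² / 4 = 452.4 mm².
R_n = F_nv · A_b · n · n_s = 469 × 452.4 × 8 × 1 / 1000 = 1697 kN.
Design strength φR_n = 0.75 × 1697 = 1270 kN.

1270 kN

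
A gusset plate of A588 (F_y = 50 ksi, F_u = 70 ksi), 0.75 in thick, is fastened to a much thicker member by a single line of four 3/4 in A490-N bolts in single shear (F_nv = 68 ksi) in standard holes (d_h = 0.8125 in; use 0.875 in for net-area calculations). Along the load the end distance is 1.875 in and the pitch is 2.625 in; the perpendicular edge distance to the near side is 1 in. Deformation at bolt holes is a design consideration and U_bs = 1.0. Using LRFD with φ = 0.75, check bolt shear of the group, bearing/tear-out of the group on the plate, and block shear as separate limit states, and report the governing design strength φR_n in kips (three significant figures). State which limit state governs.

Bolt shear: A_b = π·0.75²/4 = 0.4418 in²; R_n = 68 × 0.4418 × 4 × 1 = 120.2 kips → 0.75 × 120.2 = 90.1 kips.
Bearing: edge l_c = 1.469, r_n = 92.53 kips; interior l_c = 1.812, r_n = 94.5 kips; R_n = 92.53 + 3·94.5 = 376 kips → 282 kips.
Block shear: A_gv = 7.312, A_nv = 5.016, A_nt = 0.4219 in²; R_n = min(0.6F_uA_nv, 0.6F_yA_gv) + U_bs·F_u·A_nt = 240.2 kips → 180 kips.
Bolt shear governs: 90.1 kips.

90.1 kips (bolt shear governs)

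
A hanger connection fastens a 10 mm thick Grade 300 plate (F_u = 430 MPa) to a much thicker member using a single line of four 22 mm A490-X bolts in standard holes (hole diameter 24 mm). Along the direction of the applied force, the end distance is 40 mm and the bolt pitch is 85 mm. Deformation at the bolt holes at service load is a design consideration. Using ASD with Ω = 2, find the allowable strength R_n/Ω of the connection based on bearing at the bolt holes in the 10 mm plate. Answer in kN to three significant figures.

413 kN

Per bolt r_n = 1.2 l_c t F_u ≤ 2.4 d t F_u; upper limit = 2.4 × 22 × 10 × 430 / 1000 = 227 kN.
Edge bolt: l_c = 40 − 24/2 = 28 mm → 1.2 × 28 × 10 × 430 / 1000 = 144.5 → r_n = 144.5 kN.
Interior bolts: l_c = 85 − 24 = 61 mm → 1.2 × 61 × 10 × 430 / 1000 = 314.8 → r_n = 227 kN.
R_n = 1 × 144.5 + 3 × 227 = 825.6 kN.
Allowable strength R_n/Ω = 825.6 / 2 = 413 kN.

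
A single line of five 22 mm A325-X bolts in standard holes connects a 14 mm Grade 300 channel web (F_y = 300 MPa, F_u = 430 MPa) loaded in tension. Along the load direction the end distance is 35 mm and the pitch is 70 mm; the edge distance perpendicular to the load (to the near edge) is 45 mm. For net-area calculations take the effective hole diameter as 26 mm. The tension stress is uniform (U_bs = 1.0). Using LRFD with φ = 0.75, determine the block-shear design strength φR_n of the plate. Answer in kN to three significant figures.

681 kN

Shear plane L_v = 35 + 4·70 = 315 mm; A_gv = 315 × 14 = 4410 mm².
A_nv = (315 − 4.5·26) × 14 = 2772 mm².
A_nt = (45 − 0.5·26) × 14 = 448 mm².
0.6 F_u A_nv = 715.2 kN; 0.6 F_y A_gv = 793.8 kN → shear rupture governs the shear term.
R_n = 715.2 + 1.0 × 430 × 448 / 1000 = 907.8 kN.
Design strength φR_n = 0.75 × 907.8 = 681 kN.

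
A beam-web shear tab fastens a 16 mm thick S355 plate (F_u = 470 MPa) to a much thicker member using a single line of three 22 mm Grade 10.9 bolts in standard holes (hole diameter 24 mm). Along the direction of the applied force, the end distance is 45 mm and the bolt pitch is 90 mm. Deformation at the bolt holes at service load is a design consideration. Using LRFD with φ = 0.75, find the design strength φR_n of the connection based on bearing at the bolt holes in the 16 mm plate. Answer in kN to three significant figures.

Per bolt r_n = 1.2 l_c t F_u ≤ 2.4 d t F_u; upper limit = 2.4 × 22 × 16 × 470 / 1000 = 397.1 kN.
Edge bolt: l_c = 45 − 24/2 = 33 mm → 1.2 × 33 × 16 × 470 / 1000 = 297.8 → r_n = 297.8 kN.
Interior bolts: l_c = 90 − 24 = 66 mm → 1.2 × 66 × 16 × 470 / 1000 = 595.6 → r_n = 397.1 kN.
R_n = 1 × 297.8 + 2 × 397.1 = 1092 kN.
Design strength φR_n = 0.75 × 1092 = 819 kN.

819 kN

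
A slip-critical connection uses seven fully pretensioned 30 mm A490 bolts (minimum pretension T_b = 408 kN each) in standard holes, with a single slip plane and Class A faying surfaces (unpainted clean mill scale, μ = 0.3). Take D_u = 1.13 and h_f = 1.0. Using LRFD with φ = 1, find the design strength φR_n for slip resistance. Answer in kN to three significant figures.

R_n = μ · D_u · h_f · T_b · n_s · n_b = 0.3 × 1.13 × 1.0 × 408 × 1 × 7 = 968.2 kN.
Design strength φR_n = 1 × 968.2 = 968 kN.

968 kN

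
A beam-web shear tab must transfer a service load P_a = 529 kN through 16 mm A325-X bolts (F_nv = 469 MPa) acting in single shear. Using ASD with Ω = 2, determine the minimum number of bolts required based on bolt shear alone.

A_b = π·16²/4 = 201.1 mm².
Per-bolt allowable strength R_n/Ω = 469 × 201.1 × 1 / 1000 / 2 = 47.15 kN.
n ≥ 529 / 47.15 = 11.22 → use 12 bolts.

12 bolts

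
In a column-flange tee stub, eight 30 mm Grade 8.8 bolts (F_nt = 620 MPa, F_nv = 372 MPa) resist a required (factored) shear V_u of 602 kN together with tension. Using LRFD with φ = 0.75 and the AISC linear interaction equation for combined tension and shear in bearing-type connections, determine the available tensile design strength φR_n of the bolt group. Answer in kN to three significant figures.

2420 kN

A_b = π·30²/4 = 706.9 mm²; f_rv = 602 × 1000 / (8 × 706.9) = 106.5 MPa.
F'_nt = 1.3 F_nt − (F_nt / φF_nv) f_rv = 1.3·620 − (620/(0.75·372))·106.5 = 569.4 MPa, capped at F_nt → F'_nt = 569.4 MPa.
R_n = F'_nt · A_b · n = 569.4 × 706.9 × 8 / 1000 = 3220 kN.
Design strength φR_n = 0.75 × 3220 = 2420 kN.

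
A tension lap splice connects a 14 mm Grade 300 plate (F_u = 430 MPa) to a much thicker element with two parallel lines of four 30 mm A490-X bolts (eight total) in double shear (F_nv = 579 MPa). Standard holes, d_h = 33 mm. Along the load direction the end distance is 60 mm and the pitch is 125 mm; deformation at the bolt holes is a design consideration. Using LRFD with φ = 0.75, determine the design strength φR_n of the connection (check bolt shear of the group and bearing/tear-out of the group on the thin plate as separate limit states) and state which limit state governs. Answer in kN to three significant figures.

2420 kN (bearing governs)

Bolt shear: A_b = π·30²/4 = 706.9 mm²; R_n = 579 × 706.9 × 8 × 2 / 1000 = 6548 kN → 0.75 × 6548 = 4910 kN.
Bearing (1.2 l_c t F_u ≤ 2.4 d t F_u): upper limit = 2.4·30·14·430 / 1000 = 433.4 kN.
  Edge l_c = 60 − 33/2 = 43.5 → r_n = 314.2 kN; interior l_c = 125 − 33 = 92 → r_n = 433.4 kN.
  R_n,bearing = 2·314.2 + 6·433.4 = 3229 kN → 0.75 × 3229 = 2420 kN.
Bearing governs: 2420 kN.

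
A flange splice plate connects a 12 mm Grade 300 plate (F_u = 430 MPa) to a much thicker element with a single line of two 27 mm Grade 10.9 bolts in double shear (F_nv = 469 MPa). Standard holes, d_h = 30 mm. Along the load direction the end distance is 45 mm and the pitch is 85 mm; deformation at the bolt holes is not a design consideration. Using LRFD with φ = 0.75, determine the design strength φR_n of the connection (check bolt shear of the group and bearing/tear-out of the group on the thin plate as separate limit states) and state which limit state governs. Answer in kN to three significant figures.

488 kN (bearing governs)

Bolt shear: A_b = π·27²/4 = 572.6 mm²; R_n = 469 × 572.6 × 2 × 2 / 1000 = 1074 kN → 0.75 × 1074 = 806 kN.
Bearing (1.5 l_c t F_u ≤ 3.0 d t F_u): upper limit = 3.0·27·12·430 / 1000 = 418 kN.
  Edge l_c = 45 − 30/2 = 30 → r_n = 232.2 kN; interior l_c = 85 − 30 = 55 → r_n = 418 kN.
  R_n,bearing = 1·232.2 + 1·418 = 650.2 kN → 0.75 × 650.2 = 488 kN.
Bearing governs: 488 kN.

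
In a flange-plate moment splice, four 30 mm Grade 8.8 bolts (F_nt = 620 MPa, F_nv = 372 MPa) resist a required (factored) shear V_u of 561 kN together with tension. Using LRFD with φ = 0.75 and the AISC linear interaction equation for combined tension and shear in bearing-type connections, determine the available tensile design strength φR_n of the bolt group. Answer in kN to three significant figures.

A_b = π·30²/4 = 706.9 mm²; f_rv = 561 × 1000 / (4 × 706.9) = 198.4 MPa.
F'_nt = 1.3 F_nt − (F_nt / φF_nv) f_rv = 1.3·620 − (620/(0.75·372))·198.4 = 365.1 MPa, capped at F_nt → F'_nt = 365.1 MPa.
R_n = F'_nt · A_b · n = 365.1 × 706.9 × 4 / 1000 = 1032 kN.
Design strength φR_n = 0.75 × 1032 = 774 kN.

774 kN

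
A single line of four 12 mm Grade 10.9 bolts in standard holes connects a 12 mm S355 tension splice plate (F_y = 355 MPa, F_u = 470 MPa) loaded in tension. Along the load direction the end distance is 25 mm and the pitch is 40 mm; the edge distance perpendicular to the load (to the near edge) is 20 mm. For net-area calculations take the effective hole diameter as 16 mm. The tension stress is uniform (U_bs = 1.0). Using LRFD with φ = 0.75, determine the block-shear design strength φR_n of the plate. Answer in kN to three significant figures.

Shear plane L_v = 25 + 3·40 = 145 mm; A_gv = 145 × 12 = 1740 mm².
A_nv = (145 − 3.5·16) × 12 = 1068 mm².
A_nt = (20 − 0.5·16) × 12 = 144 mm².
0.6 F_u A_nv = 301.2 kN; 0.6 F_y A_gv = 370.6 kN → shear rupture governs the shear term.
R_n = 301.2 + 1.0 × 470 × 144 / 1000 = 368.9 kN.
Design strength φR_n = 0.75 × 368.9 = 277 kN.

277 kN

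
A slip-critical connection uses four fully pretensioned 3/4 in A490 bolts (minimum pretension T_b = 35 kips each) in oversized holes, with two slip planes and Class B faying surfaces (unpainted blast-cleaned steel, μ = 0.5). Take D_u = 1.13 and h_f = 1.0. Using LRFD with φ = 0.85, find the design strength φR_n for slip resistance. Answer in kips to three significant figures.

134 kips

R_n = μ · D_u · h_f · T_b · n_s · n_b = 0.5 × 1.13 × 1.0 × 35 × 2 × 4 = 158.2 kips.
Design strength φR_n = 0.85 × 158.2 = 134 kips.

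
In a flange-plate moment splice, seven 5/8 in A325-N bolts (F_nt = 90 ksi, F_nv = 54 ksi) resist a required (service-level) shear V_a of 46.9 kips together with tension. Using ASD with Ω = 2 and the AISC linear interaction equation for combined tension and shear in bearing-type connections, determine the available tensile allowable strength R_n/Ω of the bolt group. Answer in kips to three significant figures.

47.5 kips

A_b = π·0.625²/4 = 0.3068 in²; f_rv = 46.9 / (7 × 0.3068) = 21.84 ksi.
F'_nt = 1.3 F_nt − (Ω F_nt / F_nv) f_rv = 1.3·90 − (2·90/54)·21.84 = 44.2 ksi, capped at F_nt → F'_nt = 44.2 ksi.
R_n = F'_nt · A_b · n = 44.2 × 0.3068 × 7 = 94.93 kips.
Allowable strength R_n/Ω = 94.93 / 2 = 47.5 kips.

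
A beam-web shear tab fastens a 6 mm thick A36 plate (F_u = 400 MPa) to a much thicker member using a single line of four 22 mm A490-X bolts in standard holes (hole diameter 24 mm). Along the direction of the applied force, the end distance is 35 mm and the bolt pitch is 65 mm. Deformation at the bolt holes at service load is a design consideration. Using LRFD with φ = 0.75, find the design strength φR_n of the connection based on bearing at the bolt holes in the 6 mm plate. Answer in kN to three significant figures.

Per bolt r_n = 1.2 l_c t F_u ≤ 2.4 d t F_u; upper limit = 2.4 × 22 × 6 × 400 / 1000 = 126.7 kN.
Edge bolt: l_c = 35 − 24/2 = 23 mm → 1.2 × 23 × 6 × 400 / 1000 = 66.24 → r_n = 66.24 kN.
Interior bolts: l_c = 65 − 24 = 41 mm → 1.2 × 41 × 6 × 400 / 1000 = 118.1 → r_n = 118.1 kN.
R_n = 1 × 66.24 + 3 × 118.1 = 420.5 kN.
Design strength φR_n = 0.75 × 420.5 = 315 kN.

315 kN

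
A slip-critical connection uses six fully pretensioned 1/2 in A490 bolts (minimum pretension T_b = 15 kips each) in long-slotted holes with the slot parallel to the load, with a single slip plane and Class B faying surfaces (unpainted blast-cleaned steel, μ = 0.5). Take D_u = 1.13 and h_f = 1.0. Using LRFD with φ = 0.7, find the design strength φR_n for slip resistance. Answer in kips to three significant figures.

R_n = μ · D_u · h_f · T_b · n_s · n_b = 0.5 × 1.13 × 1.0 × 15 × 1 × 6 = 50.85 kips.
Design strength φR_n = 0.7 × 50.85 = 35.6 kips.

35.6 kips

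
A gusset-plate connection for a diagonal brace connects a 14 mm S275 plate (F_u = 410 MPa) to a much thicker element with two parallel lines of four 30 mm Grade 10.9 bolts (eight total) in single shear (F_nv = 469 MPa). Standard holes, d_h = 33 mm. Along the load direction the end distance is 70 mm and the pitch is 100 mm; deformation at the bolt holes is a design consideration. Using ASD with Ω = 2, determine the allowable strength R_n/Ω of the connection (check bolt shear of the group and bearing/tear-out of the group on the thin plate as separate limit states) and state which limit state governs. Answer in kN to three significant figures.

1330 kN (bolt shear governs)

Bolt shear: A_b = π·30²/4 = 706.9 mm²; R_n = 469 × 706.9 × 8 × 1 / 1000 = 2652 kN → 2652 / 2 = 1330 kN.
Bearing (1.2 l_c t F_u ≤ 2.4 d t F_u): upper limit = 2.4·30·14·410 / 1000 = 413.3 kN.
  Edge l_c = 70 − 33/2 = 53.5 → r_n = 368.5 kN; interior l_c = 100 − 33 = 67 → r_n = 413.3 kN.
  R_n,bearing = 2·368.5 + 6·413.3 = 3217 kN → 3217 / 2 = 1610 kN.
Bolt shear governs: 1330 kN.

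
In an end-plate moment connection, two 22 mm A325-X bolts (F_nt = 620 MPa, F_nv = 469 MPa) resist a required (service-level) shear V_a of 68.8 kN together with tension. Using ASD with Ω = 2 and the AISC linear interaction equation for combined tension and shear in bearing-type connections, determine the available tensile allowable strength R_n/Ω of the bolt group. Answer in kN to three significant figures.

215 kN

A_b = π·22²/4 = 380.1 mm²; f_rv = 68.8 × 1000 / (2 × 380.1) = 90.49 MPa.
F'_nt = 1.3 F_nt − (Ω F_nt / F_nv) f_rv = 1.3·620 − (2·620/469)·90.49 = 566.7 MPa, capped at F_nt → F'_nt = 566.7 MPa.
R_n = F'_nt · A_b · n = 566.7 × 380.1 × 2 / 1000 = 430.9 kN.
Allowable strength R_n/Ω = 430.9 / 2 = 215 kN.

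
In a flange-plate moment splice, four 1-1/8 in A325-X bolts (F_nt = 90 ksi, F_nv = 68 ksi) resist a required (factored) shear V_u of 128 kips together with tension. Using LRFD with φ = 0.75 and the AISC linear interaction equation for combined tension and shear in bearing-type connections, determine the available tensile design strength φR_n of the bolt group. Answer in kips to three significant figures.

A_b = π·1.125²/4 = 0.994 in²; f_rv = 128 / (4 × 0.994) = 32.19 ksi.
F'_nt = 1.3 F_nt − (F_nt / φF_nv) f_rv = 1.3·90 − (90/(0.75·68))·32.19 = 60.19 ksi, capped at F_nt → F'_nt = 60.19 ksi.
R_n = F'_nt · A_b · n = 60.19 × 0.994 × 4 = 239.3 kips.
Design strength φR_n = 0.75 × 239.3 = 179 kips.

179 kips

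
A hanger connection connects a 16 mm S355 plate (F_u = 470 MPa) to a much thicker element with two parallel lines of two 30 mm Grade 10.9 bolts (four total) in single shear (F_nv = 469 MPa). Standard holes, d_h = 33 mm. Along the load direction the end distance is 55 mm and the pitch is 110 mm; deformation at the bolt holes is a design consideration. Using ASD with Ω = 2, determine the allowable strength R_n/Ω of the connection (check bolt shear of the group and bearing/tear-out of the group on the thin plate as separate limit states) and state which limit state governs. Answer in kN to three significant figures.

Bolt shear: A_b = π·30²/4 = 706.9 mm²; R_n = 469 × 706.9 × 4 × 1 / 1000 = 1326 kN → 1326 / 2 = 663 kN.
Bearing (1.2 l_c t F_u ≤ 2.4 d t F_u): upper limit = 2.4·30·16·470 / 1000 = 541.4 kN.
  Edge l_c = 55 − 33/2 = 38.5 → r_n = 347.4 kN; interior l_c = 110 − 33 = 77 → r_n = 541.4 kN.
  R_n,bearing = 2·347.4 + 2·541.4 = 1778 kN → 1778 / 2 = 889 kN.
Bolt shear governs: 663 kN.

663 kN (bolt shear governs)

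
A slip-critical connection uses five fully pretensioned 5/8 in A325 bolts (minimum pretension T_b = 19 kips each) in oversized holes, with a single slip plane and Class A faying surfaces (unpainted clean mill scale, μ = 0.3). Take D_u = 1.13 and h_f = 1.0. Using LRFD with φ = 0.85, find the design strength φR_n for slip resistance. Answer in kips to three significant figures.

R_n = μ · D_u · h_f · T_b · n_s · n_b = 0.3 × 1.13 × 1.0 × 19 × 1 × 5 = 32.2 kips.
Design strength φR_n = 0.85 × 32.2 = 27.4 kips.

27.4 kips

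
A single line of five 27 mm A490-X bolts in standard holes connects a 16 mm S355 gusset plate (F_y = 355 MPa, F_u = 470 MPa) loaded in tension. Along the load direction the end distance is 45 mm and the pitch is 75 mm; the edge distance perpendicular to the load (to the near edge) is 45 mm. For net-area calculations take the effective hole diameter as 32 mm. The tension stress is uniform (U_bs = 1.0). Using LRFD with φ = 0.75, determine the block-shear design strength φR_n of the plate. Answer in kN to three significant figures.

Shear plane L_v = 45 + 4·75 = 345 mm; A_gv = 345 × 16 = 5520 mm².
A_nv = (345 − 4.5·32) × 16 = 3216 mm².
A_nt = (45 − 0.5·32) × 16 = 464 mm².
0.6 F_u A_nv = 906.9 kN; 0.6 F_y A_gv = 1176 kN → shear rupture governs the shear term.
R_n = 906.9 + 1.0 × 470 × 464 / 1000 = 1125 kN.
Design strength φR_n = 0.75 × 1125 = 844 kN.

844 kN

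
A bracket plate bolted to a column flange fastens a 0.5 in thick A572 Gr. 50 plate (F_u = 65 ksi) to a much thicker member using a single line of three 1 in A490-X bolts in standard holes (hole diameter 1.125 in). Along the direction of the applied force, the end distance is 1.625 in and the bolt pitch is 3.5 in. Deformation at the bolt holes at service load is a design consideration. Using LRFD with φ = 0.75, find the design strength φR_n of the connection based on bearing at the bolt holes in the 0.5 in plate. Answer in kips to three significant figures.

148 kips

Per bolt r_n = 1.2 l_c t F_u ≤ 2.4 d t F_u; upper limit = 2.4 × 1 × 0.5 × 65 = 78 kips.
Edge bolt: l_c = 1.625 − 1.125/2 = 1.062 in → 1.2 × 1.062 × 0.5 × 65 = 41.44 → r_n = 41.44 kips.
Interior bolts: l_c = 3.5 − 1.125 = 2.375 in → 1.2 × 2.375 × 0.5 × 65 = 92.62 → r_n = 78 kips.
R_n = 1 × 41.44 + 2 × 78 = 197.4 kips.
Design strength φR_n = 0.75 × 197.4 = 148 kips.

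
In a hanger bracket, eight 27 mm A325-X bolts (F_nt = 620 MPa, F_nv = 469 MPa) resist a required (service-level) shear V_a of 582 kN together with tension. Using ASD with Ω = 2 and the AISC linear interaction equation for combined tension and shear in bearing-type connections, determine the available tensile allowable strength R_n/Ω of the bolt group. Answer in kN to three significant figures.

A_b = π·27²/4 = 572.6 mm²; f_rv = 582 × 1000 / (8 × 572.6) = 127.1 MPa.
F'_nt = 1.3 F_nt − (Ω F_nt / F_nv) f_rv = 1.3·620 − (2·620/469)·127.1 = 470.1 MPa, capped at F_nt → F'_nt = 470.1 MPa.
R_n = F'_nt · A_b · n = 470.1 × 572.6 × 8 / 1000 = 2153 kN.
Allowable strength R_n/Ω = 2153 / 2 = 1080 kN.

1080 kN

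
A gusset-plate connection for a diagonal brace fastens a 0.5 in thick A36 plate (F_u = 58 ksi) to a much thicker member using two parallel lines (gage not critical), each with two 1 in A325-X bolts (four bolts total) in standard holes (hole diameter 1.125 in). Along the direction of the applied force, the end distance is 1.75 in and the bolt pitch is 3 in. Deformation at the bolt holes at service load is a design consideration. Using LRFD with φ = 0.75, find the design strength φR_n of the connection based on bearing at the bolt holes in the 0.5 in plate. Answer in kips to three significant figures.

Per bolt r_n = 1.2 l_c t F_u ≤ 2.4 d t F_u; upper limit = 2.4 × 1 × 0.5 × 58 = 69.6 kips.
Edge bolt: l_c = 1.75 − 1.125/2 = 1.188 in → 1.2 × 1.188 × 0.5 × 58 = 41.33 → r_n = 41.33 kips.
Interior bolts: l_c = 3 − 1.125 = 1.875 in → 1.2 × 1.875 × 0.5 × 58 = 65.25 → r_n = 65.25 kips.
R_n = 2 × 41.33 + 2 × 65.25 = 213.2 kips.
Design strength φR_n = 0.75 × 213.2 = 160 kips.

160 kips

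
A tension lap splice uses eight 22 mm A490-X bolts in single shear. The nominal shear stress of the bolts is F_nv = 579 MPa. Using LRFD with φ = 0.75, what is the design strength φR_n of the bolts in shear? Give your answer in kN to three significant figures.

1320 kN

A_b = π × 22² / 4 = 380.1 mm².
R_n = F_nv · A_b · n · n_s = 579 × 380.1 × 8 × 1 / 1000 = 1761 kN.
Design strength φR_n = 0.75 × 1761 = 1320 kN.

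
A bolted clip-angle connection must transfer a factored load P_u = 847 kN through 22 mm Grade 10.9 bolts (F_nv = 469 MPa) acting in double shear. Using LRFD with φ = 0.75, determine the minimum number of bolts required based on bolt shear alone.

A_b = π·22²/4 = 380.1 mm².
Per-bolt design strength φR_n = 0.75 × 469 × 380.1 × 2 / 1000 = 267.4 kN.
n ≥ 847 / 267.4 = 3.167 → use 4 bolts.

4 bolts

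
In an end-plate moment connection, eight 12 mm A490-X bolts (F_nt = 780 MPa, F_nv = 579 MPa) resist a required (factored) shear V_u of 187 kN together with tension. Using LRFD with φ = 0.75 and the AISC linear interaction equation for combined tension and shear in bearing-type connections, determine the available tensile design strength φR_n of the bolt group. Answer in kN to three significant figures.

436 kN

A_b = π·12²/4 = 113.1 mm²; f_rv = 187 × 1000 / (8 × 113.1) = 206.7 MPa.
F'_nt = 1.3 F_nt − (F_nt / φF_nv) f_rv = 1.3·780 − (780/(0.75·579))·206.7 = 642.8 MPa, capped at F_nt → F'_nt = 642.8 MPa.
R_n = F'_nt · A_b · n = 642.8 × 113.1 × 8 / 1000 = 581.6 kN.
Design strength φR_n = 0.75 × 581.6 = 436 kN.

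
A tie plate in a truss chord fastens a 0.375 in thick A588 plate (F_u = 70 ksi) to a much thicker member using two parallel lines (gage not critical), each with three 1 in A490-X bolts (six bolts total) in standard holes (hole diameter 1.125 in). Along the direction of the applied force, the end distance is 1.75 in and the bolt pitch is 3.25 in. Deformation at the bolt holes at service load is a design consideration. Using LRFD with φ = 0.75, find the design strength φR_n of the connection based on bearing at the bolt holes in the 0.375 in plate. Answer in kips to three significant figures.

Per bolt r_n = 1.2 l_c t F_u ≤ 2.4 d t F_u; upper limit = 2.4 × 1 × 0.375 × 70 = 63 kips.
Edge bolt: l_c = 1.75 − 1.125/2 = 1.188 in → 1.2 × 1.188 × 0.375 × 70 = 37.41 → r_n = 37.41 kips.
Interior bolts: l_c = 3.25 − 1.125 = 2.125 in → 1.2 × 2.125 × 0.375 × 70 = 66.94 → r_n = 63 kips.
R_n = 2 × 37.41 + 4 × 63 = 326.8 kips.
Design strength φR_n = 0.75 × 326.8 = 245 kips.

245 kips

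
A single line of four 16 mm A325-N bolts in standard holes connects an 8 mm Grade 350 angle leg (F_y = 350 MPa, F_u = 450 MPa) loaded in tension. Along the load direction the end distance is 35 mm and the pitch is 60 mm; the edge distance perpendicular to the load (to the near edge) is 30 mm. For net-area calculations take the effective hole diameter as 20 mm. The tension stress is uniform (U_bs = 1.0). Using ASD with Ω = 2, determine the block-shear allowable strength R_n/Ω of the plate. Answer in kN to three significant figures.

193 kN

Shear plane L_v = 35 + 3·60 = 215 mm; A_gv = 215 × 8 = 1720 mm².
A_nv = (215 − 3.5·20) × 8 = 1160 mm².
A_nt = (30 − 0.5·20) × 8 = 160 mm².
0.6 F_u A_nv = 313.2 kN; 0.6 F_y A_gv = 361.2 kN → shear rupture governs the shear term.
R_n = 313.2 + 1.0 × 450 × 160 / 1000 = 385.2 kN.
Allowable strength R_n/Ω = 385.2 / 2 = 193 kN.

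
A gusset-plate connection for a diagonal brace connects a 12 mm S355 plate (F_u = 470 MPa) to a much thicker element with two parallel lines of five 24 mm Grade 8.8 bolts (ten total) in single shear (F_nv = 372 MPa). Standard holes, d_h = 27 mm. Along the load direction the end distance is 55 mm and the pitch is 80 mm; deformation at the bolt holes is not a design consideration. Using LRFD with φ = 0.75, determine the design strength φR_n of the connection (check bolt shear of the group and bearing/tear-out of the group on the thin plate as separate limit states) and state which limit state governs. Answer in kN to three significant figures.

Bolt shear: A_b = π·24²/4 = 452.4 mm²; R_n = 372 × 452.4 × 10 × 1 / 1000 = 1683 kN → 0.75 × 1683 = 1260 kN.
Bearing (1.5 l_c t F_u ≤ 3.0 d t F_u): upper limit = 3.0·24·12·470 / 1000 = 406.1 kN.
  Edge l_c = 55 − 27/2 = 41.5 → r_n = 351.1 kN; interior l_c = 80 − 27 = 53 → r_n = 406.1 kN.
  R_n,bearing = 2·351.1 + 8·406.1 = 3951 kN → 0.75 × 3951 = 2960 kN.
Bolt shear governs: 1260 kN.

1260 kN (bolt shear governs)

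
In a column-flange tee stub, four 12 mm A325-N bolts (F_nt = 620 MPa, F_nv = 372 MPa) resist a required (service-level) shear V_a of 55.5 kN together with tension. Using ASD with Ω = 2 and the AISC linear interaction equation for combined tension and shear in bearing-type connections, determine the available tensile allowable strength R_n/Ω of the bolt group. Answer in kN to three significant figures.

89.8 kN

A_b = π·12²/4 = 113.1 mm²; f_rv = 55.5 × 1000 / (4 × 113.1) = 122.7 MPa.
F'_nt = 1.3 F_nt − (Ω F_nt / F_nv) f_rv = 1.3·620 − (2·620/372)·122.7 = 397.1 MPa, capped at F_nt → F'_nt = 397.1 MPa.
R_n = F'_nt · A_b · n = 397.1 × 113.1 × 4 / 1000 = 179.6 kN.
Allowable strength R_n/Ω = 179.6 / 2 = 89.8 kN.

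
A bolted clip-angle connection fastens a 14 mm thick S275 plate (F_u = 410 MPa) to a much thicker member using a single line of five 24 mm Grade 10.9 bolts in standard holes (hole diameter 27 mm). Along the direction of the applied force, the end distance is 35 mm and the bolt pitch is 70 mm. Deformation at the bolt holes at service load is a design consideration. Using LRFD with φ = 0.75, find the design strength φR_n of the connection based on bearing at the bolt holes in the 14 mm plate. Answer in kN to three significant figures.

1000 kN

Per bolt r_n = 1.2 l_c t F_u ≤ 2.4 d t F_u; upper limit = 2.4 × 24 × 14 × 410 / 1000 = 330.6 kN.
Edge bolt: l_c = 35 − 27/2 = 21.5 mm → 1.2 × 21.5 × 14 × 410 / 1000 = 148.1 → r_n = 148.1 kN.
Interior bolts: l_c = 70 − 27 = 43 mm → 1.2 × 43 × 14 × 410 / 1000 = 296.2 → r_n = 296.2 kN.
R_n = 1 × 148.1 + 4 × 296.2 = 1333 kN.
Design strength φR_n = 0.75 × 1333 = 1000 kN.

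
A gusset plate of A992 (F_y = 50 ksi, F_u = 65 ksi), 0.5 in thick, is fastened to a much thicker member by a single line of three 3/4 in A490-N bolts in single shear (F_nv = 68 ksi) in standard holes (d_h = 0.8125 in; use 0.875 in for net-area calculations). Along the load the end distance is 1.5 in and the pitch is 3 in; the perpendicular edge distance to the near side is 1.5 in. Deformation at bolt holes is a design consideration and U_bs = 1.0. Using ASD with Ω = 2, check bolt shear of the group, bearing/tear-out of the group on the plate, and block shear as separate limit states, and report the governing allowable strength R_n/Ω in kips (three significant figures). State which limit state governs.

Bolt shear: A_b = π·0.75²/4 = 0.4418 in²; R_n = 68 × 0.4418 × 3 × 1 = 90.12 kips → 90.12 / 2 = 45.1 kips.
Bearing: edge l_c = 1.094, r_n = 42.66 kips; interior l_c = 2.188, r_n = 58.5 kips; R_n = 42.66 + 2·58.5 = 159.7 kips → 79.8 kips.
Block shear: A_gv = 3.75, A_nv = 2.656, A_nt = 0.5312 in²; R_n = min(0.6F_uA_nv, 0.6F_yA_gv) + U_bs·F_u·A_nt = 138.1 kips → 69.1 kips.
Bolt shear governs: 45.1 kips.

45.1 kips (bolt shear governs)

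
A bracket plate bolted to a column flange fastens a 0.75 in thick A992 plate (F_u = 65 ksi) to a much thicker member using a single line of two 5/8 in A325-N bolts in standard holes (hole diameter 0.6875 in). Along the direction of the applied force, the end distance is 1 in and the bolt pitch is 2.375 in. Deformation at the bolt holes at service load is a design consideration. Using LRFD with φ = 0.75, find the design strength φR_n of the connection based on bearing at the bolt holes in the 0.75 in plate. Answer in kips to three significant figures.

Per bolt r_n = 1.2 l_c t F_u ≤ 2.4 d t F_u; upper limit = 2.4 × 0.625 × 0.75 × 65 = 73.12 kips.
Edge bolt: l_c = 1 − 0.6875/2 = 0.6562 in → 1.2 × 0.6562 × 0.75 × 65 = 38.39 → r_n = 38.39 kips.
Interior bolts: l_c = 2.375 − 0.6875 = 1.688 in → 1.2 × 1.688 × 0.75 × 65 = 98.72 → r_n = 73.12 kips.
R_n = 1 × 38.39 + 1 × 73.12 = 111.5 kips.
Design strength φR_n = 0.75 × 111.5 = 83.6 kips.

83.6 kips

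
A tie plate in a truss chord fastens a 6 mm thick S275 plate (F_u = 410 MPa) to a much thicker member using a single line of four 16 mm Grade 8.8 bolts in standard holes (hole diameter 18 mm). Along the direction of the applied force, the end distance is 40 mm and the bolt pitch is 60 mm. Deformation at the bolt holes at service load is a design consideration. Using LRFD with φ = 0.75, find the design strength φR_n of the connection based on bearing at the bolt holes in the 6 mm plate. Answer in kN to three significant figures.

281 kN

Per bolt r_n = 1.2 l_c t F_u ≤ 2.4 d t F_u; upper limit = 2.4 × 16 × 6 × 410 / 1000 = 94.46 kN.
Edge bolt: l_c = 40 − 18/2 = 31 mm → 1.2 × 31 × 6 × 410 / 1000 = 91.51 → r_n = 91.51 kN.
Interior bolts: l_c = 60 − 18 = 42 mm → 1.2 × 42 × 6 × 410 / 1000 = 124 → r_n = 94.46 kN.
R_n = 1 × 91.51 + 3 × 94.46 = 374.9 kN.
Design strength φR_n = 0.75 × 374.9 = 281 kN.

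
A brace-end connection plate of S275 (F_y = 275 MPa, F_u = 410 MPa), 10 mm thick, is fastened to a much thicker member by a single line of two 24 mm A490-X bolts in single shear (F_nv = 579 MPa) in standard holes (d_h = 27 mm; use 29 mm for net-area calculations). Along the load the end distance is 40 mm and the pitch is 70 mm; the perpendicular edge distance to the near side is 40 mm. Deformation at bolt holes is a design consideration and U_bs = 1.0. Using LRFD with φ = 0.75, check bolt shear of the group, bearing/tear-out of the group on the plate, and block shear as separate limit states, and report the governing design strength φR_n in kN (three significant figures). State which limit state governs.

Bolt shear: A_b = π·24²/4 = 452.4 mm²; R_n = 579 × 452.4 × 2 × 1 / 1000 = 523.9 kN → 0.75 × 523.9 = 393 kN.
Bearing: edge l_c = 26.5, r_n = 130.4 kN; interior l_c = 43, r_n = 211.6 kN; R_n = 130.4 + 1·211.6 = 341.9 kN → 256 kN.
Block shear: A_gv = 1100, A_nv = 665, A_nt = 255 mm²; R_n = min(0.6F_uA_nv, 0.6F_yA_gv) + U_bs·F_u·A_nt = 268.1 kN → 201 kN.
Block shear governs: 201 kN.

201 kN (block shear governs)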